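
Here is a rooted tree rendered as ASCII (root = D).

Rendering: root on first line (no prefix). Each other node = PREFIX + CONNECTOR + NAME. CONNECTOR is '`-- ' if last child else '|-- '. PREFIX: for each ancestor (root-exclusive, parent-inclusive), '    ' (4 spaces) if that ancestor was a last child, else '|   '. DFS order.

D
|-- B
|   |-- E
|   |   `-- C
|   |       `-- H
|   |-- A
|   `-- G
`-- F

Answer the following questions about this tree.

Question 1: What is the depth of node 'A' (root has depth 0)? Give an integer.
Answer: 2

Derivation:
Path from root to A: D -> B -> A
Depth = number of edges = 2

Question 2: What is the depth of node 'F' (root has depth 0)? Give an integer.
Answer: 1

Derivation:
Path from root to F: D -> F
Depth = number of edges = 1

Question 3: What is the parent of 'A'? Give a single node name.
Answer: B

Derivation:
Scan adjacency: A appears as child of B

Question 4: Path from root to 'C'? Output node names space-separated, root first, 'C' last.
Answer: D B E C

Derivation:
Walk down from root: D -> B -> E -> C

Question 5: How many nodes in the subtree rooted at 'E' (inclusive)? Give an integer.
Answer: 3

Derivation:
Subtree rooted at E contains: C, E, H
Count = 3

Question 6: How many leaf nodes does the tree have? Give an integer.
Answer: 4

Derivation:
Leaves (nodes with no children): A, F, G, H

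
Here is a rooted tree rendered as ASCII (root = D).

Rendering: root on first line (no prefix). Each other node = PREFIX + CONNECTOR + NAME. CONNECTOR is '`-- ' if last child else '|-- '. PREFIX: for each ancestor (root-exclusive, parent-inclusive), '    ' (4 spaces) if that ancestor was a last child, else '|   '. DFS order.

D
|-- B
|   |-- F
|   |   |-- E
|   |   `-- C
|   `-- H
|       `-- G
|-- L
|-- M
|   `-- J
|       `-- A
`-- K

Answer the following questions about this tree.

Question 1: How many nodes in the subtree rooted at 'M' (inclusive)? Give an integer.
Subtree rooted at M contains: A, J, M
Count = 3

Answer: 3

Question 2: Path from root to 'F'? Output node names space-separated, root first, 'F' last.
Walk down from root: D -> B -> F

Answer: D B F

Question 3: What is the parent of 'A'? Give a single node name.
Scan adjacency: A appears as child of J

Answer: J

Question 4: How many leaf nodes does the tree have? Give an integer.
Leaves (nodes with no children): A, C, E, G, K, L

Answer: 6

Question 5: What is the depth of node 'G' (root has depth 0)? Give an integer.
Path from root to G: D -> B -> H -> G
Depth = number of edges = 3

Answer: 3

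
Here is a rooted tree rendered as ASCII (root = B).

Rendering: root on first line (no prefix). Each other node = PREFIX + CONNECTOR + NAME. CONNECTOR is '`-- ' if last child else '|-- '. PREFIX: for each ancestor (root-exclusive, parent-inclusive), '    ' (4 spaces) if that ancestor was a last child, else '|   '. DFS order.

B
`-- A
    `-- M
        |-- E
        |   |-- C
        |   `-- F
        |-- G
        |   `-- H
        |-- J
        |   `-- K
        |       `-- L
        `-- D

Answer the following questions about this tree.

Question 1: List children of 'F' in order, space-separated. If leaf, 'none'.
Answer: none

Derivation:
Node F's children (from adjacency): (leaf)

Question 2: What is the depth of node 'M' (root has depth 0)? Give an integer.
Answer: 2

Derivation:
Path from root to M: B -> A -> M
Depth = number of edges = 2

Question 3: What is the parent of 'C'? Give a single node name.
Answer: E

Derivation:
Scan adjacency: C appears as child of E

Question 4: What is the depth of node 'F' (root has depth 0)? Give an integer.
Path from root to F: B -> A -> M -> E -> F
Depth = number of edges = 4

Answer: 4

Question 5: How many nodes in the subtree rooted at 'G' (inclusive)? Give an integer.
Answer: 2

Derivation:
Subtree rooted at G contains: G, H
Count = 2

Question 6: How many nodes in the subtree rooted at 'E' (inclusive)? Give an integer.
Answer: 3

Derivation:
Subtree rooted at E contains: C, E, F
Count = 3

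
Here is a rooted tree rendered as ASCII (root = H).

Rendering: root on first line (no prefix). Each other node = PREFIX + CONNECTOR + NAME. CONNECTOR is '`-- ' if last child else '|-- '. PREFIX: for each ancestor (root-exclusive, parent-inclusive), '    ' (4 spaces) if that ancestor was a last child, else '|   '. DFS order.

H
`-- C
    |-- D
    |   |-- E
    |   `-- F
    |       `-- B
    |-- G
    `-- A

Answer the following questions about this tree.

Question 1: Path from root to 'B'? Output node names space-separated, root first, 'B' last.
Walk down from root: H -> C -> D -> F -> B

Answer: H C D F B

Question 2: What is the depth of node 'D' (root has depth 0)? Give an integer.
Answer: 2

Derivation:
Path from root to D: H -> C -> D
Depth = number of edges = 2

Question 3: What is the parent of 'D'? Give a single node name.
Answer: C

Derivation:
Scan adjacency: D appears as child of C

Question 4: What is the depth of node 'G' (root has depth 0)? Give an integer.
Answer: 2

Derivation:
Path from root to G: H -> C -> G
Depth = number of edges = 2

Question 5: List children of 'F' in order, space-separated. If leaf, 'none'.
Node F's children (from adjacency): B

Answer: B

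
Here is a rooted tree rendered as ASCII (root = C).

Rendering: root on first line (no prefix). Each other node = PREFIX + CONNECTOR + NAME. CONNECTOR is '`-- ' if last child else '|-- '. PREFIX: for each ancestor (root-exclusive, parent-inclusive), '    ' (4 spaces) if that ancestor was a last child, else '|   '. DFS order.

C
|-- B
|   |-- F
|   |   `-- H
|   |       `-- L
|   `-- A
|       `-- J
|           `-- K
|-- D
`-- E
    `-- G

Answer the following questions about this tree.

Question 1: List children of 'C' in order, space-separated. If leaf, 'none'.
Answer: B D E

Derivation:
Node C's children (from adjacency): B, D, E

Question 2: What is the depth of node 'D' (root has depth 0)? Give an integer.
Answer: 1

Derivation:
Path from root to D: C -> D
Depth = number of edges = 1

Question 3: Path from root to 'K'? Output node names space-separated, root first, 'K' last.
Answer: C B A J K

Derivation:
Walk down from root: C -> B -> A -> J -> K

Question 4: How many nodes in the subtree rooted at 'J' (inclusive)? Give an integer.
Answer: 2

Derivation:
Subtree rooted at J contains: J, K
Count = 2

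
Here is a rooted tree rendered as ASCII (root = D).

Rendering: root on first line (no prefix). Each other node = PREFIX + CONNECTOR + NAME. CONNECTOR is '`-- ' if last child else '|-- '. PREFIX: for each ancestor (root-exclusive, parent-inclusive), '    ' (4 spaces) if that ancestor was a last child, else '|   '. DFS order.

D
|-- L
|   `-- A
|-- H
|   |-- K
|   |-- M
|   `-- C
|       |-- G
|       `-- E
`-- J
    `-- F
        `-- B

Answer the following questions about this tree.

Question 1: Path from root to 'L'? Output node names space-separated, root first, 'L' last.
Walk down from root: D -> L

Answer: D L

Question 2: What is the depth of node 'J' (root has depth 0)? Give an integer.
Answer: 1

Derivation:
Path from root to J: D -> J
Depth = number of edges = 1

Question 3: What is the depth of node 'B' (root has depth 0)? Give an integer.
Path from root to B: D -> J -> F -> B
Depth = number of edges = 3

Answer: 3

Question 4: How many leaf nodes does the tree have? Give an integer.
Leaves (nodes with no children): A, B, E, G, K, M

Answer: 6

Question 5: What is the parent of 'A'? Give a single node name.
Scan adjacency: A appears as child of L

Answer: L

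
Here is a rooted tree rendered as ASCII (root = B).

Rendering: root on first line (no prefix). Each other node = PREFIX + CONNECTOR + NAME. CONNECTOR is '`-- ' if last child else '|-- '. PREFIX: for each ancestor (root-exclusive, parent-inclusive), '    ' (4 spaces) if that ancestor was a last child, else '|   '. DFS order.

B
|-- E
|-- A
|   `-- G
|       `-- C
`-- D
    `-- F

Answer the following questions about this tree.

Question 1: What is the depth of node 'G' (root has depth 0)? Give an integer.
Answer: 2

Derivation:
Path from root to G: B -> A -> G
Depth = number of edges = 2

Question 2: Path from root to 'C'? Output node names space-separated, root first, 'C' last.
Walk down from root: B -> A -> G -> C

Answer: B A G C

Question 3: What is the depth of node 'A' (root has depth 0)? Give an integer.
Path from root to A: B -> A
Depth = number of edges = 1

Answer: 1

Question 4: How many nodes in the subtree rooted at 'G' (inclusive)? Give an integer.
Answer: 2

Derivation:
Subtree rooted at G contains: C, G
Count = 2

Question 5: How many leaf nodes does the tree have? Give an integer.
Leaves (nodes with no children): C, E, F

Answer: 3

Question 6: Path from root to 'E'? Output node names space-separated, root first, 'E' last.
Walk down from root: B -> E

Answer: B E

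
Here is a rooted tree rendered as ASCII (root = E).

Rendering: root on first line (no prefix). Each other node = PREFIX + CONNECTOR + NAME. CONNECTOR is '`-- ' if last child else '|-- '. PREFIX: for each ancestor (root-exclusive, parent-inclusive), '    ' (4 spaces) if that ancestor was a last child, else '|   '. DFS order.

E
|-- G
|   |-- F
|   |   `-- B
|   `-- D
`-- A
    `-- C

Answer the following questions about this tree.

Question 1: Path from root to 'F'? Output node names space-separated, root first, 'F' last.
Walk down from root: E -> G -> F

Answer: E G F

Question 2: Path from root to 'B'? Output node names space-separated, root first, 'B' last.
Answer: E G F B

Derivation:
Walk down from root: E -> G -> F -> B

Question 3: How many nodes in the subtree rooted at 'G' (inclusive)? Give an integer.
Answer: 4

Derivation:
Subtree rooted at G contains: B, D, F, G
Count = 4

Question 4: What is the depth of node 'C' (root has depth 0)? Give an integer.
Path from root to C: E -> A -> C
Depth = number of edges = 2

Answer: 2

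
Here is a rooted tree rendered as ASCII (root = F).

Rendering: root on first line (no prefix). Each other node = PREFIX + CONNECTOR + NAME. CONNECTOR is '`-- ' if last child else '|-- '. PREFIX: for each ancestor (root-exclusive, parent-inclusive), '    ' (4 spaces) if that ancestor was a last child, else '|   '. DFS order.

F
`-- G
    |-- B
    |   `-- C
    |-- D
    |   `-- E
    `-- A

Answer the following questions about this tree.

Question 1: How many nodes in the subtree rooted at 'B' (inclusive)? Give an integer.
Answer: 2

Derivation:
Subtree rooted at B contains: B, C
Count = 2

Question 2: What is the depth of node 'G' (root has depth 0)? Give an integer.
Answer: 1

Derivation:
Path from root to G: F -> G
Depth = number of edges = 1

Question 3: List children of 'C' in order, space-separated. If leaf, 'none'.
Answer: none

Derivation:
Node C's children (from adjacency): (leaf)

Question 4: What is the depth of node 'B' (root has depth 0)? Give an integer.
Path from root to B: F -> G -> B
Depth = number of edges = 2

Answer: 2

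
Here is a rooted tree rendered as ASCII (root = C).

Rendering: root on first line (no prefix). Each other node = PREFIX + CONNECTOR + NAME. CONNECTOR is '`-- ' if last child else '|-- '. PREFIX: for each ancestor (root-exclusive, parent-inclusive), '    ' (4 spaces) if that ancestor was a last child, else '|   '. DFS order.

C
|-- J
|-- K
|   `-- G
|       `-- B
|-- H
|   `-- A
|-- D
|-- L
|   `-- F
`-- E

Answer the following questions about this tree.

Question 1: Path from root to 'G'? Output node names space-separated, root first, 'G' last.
Walk down from root: C -> K -> G

Answer: C K G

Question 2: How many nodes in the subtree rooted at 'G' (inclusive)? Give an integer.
Subtree rooted at G contains: B, G
Count = 2

Answer: 2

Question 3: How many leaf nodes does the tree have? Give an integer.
Answer: 6

Derivation:
Leaves (nodes with no children): A, B, D, E, F, J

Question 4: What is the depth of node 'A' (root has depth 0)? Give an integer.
Answer: 2

Derivation:
Path from root to A: C -> H -> A
Depth = number of edges = 2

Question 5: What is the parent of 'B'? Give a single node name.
Scan adjacency: B appears as child of G

Answer: G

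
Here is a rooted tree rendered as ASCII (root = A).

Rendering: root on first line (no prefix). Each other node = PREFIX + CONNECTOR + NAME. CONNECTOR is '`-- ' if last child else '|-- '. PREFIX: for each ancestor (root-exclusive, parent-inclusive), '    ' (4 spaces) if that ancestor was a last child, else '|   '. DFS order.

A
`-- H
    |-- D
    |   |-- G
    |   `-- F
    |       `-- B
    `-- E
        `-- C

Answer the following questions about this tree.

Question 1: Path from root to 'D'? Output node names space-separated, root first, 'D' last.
Answer: A H D

Derivation:
Walk down from root: A -> H -> D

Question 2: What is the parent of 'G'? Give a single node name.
Scan adjacency: G appears as child of D

Answer: D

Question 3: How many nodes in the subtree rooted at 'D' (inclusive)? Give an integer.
Answer: 4

Derivation:
Subtree rooted at D contains: B, D, F, G
Count = 4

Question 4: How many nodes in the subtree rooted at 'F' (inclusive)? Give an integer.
Answer: 2

Derivation:
Subtree rooted at F contains: B, F
Count = 2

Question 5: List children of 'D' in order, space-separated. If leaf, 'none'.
Answer: G F

Derivation:
Node D's children (from adjacency): G, F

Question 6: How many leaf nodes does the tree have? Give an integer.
Answer: 3

Derivation:
Leaves (nodes with no children): B, C, G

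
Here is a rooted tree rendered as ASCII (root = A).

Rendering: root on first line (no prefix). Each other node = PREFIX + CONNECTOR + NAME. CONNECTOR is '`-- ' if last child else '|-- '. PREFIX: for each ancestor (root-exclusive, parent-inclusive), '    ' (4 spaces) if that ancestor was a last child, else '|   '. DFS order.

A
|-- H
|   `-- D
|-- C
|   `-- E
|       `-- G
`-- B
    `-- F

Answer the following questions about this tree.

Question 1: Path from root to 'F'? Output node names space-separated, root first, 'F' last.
Answer: A B F

Derivation:
Walk down from root: A -> B -> F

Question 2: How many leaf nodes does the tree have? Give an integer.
Answer: 3

Derivation:
Leaves (nodes with no children): D, F, G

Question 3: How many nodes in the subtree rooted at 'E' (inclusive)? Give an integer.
Answer: 2

Derivation:
Subtree rooted at E contains: E, G
Count = 2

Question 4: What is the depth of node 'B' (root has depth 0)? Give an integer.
Answer: 1

Derivation:
Path from root to B: A -> B
Depth = number of edges = 1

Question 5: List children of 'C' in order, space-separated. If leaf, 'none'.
Answer: E

Derivation:
Node C's children (from adjacency): E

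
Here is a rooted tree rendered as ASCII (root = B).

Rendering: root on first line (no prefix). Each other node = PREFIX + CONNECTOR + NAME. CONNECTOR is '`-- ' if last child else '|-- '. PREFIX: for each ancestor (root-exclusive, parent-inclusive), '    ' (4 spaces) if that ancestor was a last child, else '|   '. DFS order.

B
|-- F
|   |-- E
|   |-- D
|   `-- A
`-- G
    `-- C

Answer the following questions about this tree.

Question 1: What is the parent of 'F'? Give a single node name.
Answer: B

Derivation:
Scan adjacency: F appears as child of B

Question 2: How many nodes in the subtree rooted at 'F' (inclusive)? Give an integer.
Subtree rooted at F contains: A, D, E, F
Count = 4

Answer: 4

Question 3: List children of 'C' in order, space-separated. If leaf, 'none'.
Answer: none

Derivation:
Node C's children (from adjacency): (leaf)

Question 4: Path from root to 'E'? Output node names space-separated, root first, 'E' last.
Answer: B F E

Derivation:
Walk down from root: B -> F -> E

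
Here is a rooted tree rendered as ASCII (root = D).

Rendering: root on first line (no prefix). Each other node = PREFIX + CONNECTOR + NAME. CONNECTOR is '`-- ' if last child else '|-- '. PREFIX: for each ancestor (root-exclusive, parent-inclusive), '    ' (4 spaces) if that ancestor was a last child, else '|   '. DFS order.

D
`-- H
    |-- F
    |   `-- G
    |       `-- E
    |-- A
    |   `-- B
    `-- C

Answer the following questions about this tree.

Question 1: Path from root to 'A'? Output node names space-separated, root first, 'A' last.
Walk down from root: D -> H -> A

Answer: D H A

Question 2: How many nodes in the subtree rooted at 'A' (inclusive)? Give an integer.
Answer: 2

Derivation:
Subtree rooted at A contains: A, B
Count = 2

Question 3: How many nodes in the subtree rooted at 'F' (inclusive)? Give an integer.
Subtree rooted at F contains: E, F, G
Count = 3

Answer: 3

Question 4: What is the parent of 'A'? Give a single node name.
Answer: H

Derivation:
Scan adjacency: A appears as child of H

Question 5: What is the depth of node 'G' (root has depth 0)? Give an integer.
Answer: 3

Derivation:
Path from root to G: D -> H -> F -> G
Depth = number of edges = 3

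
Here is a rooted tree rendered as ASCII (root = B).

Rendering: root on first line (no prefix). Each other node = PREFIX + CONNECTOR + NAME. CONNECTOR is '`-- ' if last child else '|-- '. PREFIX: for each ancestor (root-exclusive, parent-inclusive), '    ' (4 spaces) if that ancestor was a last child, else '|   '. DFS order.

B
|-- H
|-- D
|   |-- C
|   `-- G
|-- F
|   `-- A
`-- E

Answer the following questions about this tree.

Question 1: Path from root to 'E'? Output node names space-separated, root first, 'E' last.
Answer: B E

Derivation:
Walk down from root: B -> E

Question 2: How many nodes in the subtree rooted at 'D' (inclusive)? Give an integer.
Answer: 3

Derivation:
Subtree rooted at D contains: C, D, G
Count = 3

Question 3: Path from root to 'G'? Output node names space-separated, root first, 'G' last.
Walk down from root: B -> D -> G

Answer: B D G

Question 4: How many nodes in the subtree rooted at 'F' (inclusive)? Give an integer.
Answer: 2

Derivation:
Subtree rooted at F contains: A, F
Count = 2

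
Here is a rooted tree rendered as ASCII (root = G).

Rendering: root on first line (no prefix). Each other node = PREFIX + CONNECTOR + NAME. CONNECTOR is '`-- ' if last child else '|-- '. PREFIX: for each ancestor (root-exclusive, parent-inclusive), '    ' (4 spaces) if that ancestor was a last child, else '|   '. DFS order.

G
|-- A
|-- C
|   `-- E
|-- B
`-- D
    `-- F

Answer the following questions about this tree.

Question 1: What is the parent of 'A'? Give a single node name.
Scan adjacency: A appears as child of G

Answer: G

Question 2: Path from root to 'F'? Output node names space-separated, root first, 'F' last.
Walk down from root: G -> D -> F

Answer: G D F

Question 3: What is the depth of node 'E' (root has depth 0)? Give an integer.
Path from root to E: G -> C -> E
Depth = number of edges = 2

Answer: 2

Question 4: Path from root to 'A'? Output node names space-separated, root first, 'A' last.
Answer: G A

Derivation:
Walk down from root: G -> A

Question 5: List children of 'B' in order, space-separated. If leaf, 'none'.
Node B's children (from adjacency): (leaf)

Answer: none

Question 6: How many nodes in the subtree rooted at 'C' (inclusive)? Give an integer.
Subtree rooted at C contains: C, E
Count = 2

Answer: 2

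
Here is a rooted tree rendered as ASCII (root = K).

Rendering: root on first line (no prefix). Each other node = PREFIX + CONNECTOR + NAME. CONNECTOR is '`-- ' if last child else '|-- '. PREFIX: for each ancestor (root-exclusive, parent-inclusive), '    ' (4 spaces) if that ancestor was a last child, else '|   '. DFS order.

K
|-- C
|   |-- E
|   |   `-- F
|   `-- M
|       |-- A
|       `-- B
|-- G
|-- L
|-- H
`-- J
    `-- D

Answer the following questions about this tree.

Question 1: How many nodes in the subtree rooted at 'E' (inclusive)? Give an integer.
Answer: 2

Derivation:
Subtree rooted at E contains: E, F
Count = 2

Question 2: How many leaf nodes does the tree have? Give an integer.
Leaves (nodes with no children): A, B, D, F, G, H, L

Answer: 7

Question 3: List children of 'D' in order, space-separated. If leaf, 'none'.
Node D's children (from adjacency): (leaf)

Answer: none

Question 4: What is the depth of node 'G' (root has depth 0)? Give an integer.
Path from root to G: K -> G
Depth = number of edges = 1

Answer: 1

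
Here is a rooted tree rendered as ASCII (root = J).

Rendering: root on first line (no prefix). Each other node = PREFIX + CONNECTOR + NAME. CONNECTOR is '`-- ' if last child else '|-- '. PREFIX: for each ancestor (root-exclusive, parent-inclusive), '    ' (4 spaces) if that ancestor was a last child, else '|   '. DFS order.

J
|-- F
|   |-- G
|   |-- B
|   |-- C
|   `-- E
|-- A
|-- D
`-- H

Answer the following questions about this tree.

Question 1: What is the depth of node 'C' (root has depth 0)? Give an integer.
Path from root to C: J -> F -> C
Depth = number of edges = 2

Answer: 2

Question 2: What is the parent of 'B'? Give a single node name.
Answer: F

Derivation:
Scan adjacency: B appears as child of F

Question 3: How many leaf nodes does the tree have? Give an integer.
Answer: 7

Derivation:
Leaves (nodes with no children): A, B, C, D, E, G, H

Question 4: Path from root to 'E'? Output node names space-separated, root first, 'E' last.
Answer: J F E

Derivation:
Walk down from root: J -> F -> E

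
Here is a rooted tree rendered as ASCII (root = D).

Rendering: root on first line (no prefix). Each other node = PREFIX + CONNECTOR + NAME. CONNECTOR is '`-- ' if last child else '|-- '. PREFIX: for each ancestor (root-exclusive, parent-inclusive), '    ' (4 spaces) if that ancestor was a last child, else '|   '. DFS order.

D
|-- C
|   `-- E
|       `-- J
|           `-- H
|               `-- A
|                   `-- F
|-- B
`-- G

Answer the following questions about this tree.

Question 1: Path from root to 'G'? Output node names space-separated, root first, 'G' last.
Answer: D G

Derivation:
Walk down from root: D -> G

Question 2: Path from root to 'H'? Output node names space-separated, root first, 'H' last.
Answer: D C E J H

Derivation:
Walk down from root: D -> C -> E -> J -> H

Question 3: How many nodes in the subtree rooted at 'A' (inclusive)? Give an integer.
Answer: 2

Derivation:
Subtree rooted at A contains: A, F
Count = 2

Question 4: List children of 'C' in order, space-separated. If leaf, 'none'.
Answer: E

Derivation:
Node C's children (from adjacency): E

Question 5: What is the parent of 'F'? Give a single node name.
Scan adjacency: F appears as child of A

Answer: A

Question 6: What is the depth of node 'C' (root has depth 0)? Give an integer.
Answer: 1

Derivation:
Path from root to C: D -> C
Depth = number of edges = 1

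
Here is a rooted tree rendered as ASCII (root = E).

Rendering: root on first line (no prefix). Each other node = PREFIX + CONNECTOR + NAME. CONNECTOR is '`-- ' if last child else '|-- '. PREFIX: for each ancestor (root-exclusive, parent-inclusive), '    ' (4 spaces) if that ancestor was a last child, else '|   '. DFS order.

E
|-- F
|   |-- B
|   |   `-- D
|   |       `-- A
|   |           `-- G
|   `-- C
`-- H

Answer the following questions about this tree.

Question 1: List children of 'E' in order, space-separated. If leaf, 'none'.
Node E's children (from adjacency): F, H

Answer: F H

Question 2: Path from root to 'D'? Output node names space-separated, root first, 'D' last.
Walk down from root: E -> F -> B -> D

Answer: E F B D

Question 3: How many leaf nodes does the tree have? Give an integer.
Leaves (nodes with no children): C, G, H

Answer: 3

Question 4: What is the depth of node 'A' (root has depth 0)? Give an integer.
Answer: 4

Derivation:
Path from root to A: E -> F -> B -> D -> A
Depth = number of edges = 4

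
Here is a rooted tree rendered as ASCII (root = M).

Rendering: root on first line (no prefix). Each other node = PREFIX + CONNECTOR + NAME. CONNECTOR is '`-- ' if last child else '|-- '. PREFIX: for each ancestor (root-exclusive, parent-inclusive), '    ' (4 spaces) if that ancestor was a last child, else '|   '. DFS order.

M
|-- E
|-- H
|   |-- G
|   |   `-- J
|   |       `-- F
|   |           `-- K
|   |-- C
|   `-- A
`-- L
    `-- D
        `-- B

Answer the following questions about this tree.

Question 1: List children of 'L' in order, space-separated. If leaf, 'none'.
Node L's children (from adjacency): D

Answer: D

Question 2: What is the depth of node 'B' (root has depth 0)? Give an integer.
Answer: 3

Derivation:
Path from root to B: M -> L -> D -> B
Depth = number of edges = 3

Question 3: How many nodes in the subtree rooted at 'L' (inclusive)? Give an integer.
Answer: 3

Derivation:
Subtree rooted at L contains: B, D, L
Count = 3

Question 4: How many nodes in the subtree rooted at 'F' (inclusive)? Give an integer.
Answer: 2

Derivation:
Subtree rooted at F contains: F, K
Count = 2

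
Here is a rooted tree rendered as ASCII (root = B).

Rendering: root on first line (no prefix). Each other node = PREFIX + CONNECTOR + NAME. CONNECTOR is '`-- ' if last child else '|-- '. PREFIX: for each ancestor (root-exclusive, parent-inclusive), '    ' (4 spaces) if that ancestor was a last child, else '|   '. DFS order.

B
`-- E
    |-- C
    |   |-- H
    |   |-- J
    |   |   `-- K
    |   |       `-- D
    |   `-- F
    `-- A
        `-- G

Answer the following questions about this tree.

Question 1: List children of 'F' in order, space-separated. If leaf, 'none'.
Answer: none

Derivation:
Node F's children (from adjacency): (leaf)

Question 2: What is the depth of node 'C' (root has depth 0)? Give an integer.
Path from root to C: B -> E -> C
Depth = number of edges = 2

Answer: 2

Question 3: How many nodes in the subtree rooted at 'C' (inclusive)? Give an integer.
Subtree rooted at C contains: C, D, F, H, J, K
Count = 6

Answer: 6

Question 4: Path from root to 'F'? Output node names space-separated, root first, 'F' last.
Answer: B E C F

Derivation:
Walk down from root: B -> E -> C -> F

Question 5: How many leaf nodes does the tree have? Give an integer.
Answer: 4

Derivation:
Leaves (nodes with no children): D, F, G, H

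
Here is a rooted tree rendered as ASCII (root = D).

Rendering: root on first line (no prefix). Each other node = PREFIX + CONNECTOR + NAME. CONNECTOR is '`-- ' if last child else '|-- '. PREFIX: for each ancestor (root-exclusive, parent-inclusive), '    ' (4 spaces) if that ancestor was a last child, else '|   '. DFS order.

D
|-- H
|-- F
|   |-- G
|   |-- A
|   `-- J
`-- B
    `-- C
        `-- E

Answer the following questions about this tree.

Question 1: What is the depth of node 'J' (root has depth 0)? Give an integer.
Answer: 2

Derivation:
Path from root to J: D -> F -> J
Depth = number of edges = 2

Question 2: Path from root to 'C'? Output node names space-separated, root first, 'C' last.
Answer: D B C

Derivation:
Walk down from root: D -> B -> C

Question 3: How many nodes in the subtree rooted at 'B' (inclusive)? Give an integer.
Answer: 3

Derivation:
Subtree rooted at B contains: B, C, E
Count = 3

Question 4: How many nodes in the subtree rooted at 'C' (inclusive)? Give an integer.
Subtree rooted at C contains: C, E
Count = 2

Answer: 2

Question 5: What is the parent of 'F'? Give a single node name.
Answer: D

Derivation:
Scan adjacency: F appears as child of D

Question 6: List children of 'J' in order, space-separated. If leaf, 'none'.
Answer: none

Derivation:
Node J's children (from adjacency): (leaf)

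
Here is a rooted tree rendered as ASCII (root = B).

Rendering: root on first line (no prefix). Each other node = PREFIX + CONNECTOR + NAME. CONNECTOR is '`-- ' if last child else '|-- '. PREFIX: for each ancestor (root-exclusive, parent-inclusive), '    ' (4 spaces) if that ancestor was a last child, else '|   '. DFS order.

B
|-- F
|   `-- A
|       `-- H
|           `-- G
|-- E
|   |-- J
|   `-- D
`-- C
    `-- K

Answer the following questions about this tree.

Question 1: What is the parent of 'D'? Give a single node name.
Answer: E

Derivation:
Scan adjacency: D appears as child of E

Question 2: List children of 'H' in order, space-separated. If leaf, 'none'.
Answer: G

Derivation:
Node H's children (from adjacency): G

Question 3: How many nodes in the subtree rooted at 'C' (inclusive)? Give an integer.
Answer: 2

Derivation:
Subtree rooted at C contains: C, K
Count = 2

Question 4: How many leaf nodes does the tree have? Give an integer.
Answer: 4

Derivation:
Leaves (nodes with no children): D, G, J, K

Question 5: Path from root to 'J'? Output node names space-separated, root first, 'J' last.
Walk down from root: B -> E -> J

Answer: B E J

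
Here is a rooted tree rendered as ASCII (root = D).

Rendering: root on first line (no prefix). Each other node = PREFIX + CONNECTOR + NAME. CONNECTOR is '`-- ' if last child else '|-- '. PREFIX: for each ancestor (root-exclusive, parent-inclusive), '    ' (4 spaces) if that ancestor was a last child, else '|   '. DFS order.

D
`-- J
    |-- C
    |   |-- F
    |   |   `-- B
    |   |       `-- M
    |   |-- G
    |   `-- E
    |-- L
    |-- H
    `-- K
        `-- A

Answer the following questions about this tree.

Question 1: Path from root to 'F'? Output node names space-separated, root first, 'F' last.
Walk down from root: D -> J -> C -> F

Answer: D J C F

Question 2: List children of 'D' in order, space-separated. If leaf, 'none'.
Answer: J

Derivation:
Node D's children (from adjacency): J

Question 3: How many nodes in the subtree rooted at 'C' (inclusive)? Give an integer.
Answer: 6

Derivation:
Subtree rooted at C contains: B, C, E, F, G, M
Count = 6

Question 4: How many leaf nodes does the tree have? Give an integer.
Answer: 6

Derivation:
Leaves (nodes with no children): A, E, G, H, L, M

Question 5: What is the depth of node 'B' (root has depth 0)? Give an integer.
Path from root to B: D -> J -> C -> F -> B
Depth = number of edges = 4

Answer: 4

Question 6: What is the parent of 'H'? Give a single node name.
Scan adjacency: H appears as child of J

Answer: J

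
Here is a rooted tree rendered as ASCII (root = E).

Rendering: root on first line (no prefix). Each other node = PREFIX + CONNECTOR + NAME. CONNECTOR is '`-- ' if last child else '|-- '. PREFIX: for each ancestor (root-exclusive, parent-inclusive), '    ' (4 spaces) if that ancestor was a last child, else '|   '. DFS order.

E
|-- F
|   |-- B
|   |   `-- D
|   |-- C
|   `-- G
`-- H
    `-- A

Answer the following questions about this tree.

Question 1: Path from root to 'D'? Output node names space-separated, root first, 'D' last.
Answer: E F B D

Derivation:
Walk down from root: E -> F -> B -> D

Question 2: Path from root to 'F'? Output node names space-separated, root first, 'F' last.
Walk down from root: E -> F

Answer: E F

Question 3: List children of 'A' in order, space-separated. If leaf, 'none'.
Node A's children (from adjacency): (leaf)

Answer: none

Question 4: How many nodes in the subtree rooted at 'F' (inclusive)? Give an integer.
Subtree rooted at F contains: B, C, D, F, G
Count = 5

Answer: 5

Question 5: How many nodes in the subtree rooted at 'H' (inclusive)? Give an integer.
Subtree rooted at H contains: A, H
Count = 2

Answer: 2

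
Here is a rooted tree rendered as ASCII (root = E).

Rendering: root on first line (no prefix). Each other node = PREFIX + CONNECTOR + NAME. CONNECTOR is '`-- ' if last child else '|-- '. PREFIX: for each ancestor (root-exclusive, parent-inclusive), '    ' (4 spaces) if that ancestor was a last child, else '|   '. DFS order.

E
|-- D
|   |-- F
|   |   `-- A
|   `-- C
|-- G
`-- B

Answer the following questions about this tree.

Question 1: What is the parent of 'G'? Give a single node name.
Answer: E

Derivation:
Scan adjacency: G appears as child of E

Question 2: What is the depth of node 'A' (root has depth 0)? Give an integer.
Path from root to A: E -> D -> F -> A
Depth = number of edges = 3

Answer: 3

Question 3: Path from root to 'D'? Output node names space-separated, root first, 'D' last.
Answer: E D

Derivation:
Walk down from root: E -> D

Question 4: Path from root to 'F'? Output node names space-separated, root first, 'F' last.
Walk down from root: E -> D -> F

Answer: E D F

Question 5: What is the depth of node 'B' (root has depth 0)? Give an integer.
Answer: 1

Derivation:
Path from root to B: E -> B
Depth = number of edges = 1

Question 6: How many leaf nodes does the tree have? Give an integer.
Answer: 4

Derivation:
Leaves (nodes with no children): A, B, C, G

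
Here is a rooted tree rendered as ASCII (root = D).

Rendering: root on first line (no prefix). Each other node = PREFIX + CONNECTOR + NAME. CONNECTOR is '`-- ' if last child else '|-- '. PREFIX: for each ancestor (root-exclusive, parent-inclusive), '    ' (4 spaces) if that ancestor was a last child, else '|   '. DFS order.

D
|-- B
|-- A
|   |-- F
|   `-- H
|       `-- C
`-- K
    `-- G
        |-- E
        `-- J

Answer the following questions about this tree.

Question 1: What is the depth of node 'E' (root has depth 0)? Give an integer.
Path from root to E: D -> K -> G -> E
Depth = number of edges = 3

Answer: 3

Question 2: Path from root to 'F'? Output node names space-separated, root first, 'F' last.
Answer: D A F

Derivation:
Walk down from root: D -> A -> F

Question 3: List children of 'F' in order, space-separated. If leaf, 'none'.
Node F's children (from adjacency): (leaf)

Answer: none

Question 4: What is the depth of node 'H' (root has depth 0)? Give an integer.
Answer: 2

Derivation:
Path from root to H: D -> A -> H
Depth = number of edges = 2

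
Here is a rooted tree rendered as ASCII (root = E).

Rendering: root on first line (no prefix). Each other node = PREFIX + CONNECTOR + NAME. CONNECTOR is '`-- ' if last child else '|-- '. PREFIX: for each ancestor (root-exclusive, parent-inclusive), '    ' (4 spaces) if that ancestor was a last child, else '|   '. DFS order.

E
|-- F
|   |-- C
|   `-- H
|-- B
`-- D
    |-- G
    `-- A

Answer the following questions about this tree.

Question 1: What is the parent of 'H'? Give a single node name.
Answer: F

Derivation:
Scan adjacency: H appears as child of F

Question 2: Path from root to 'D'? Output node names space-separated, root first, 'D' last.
Walk down from root: E -> D

Answer: E D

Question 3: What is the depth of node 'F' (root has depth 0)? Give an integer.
Answer: 1

Derivation:
Path from root to F: E -> F
Depth = number of edges = 1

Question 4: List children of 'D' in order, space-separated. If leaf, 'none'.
Node D's children (from adjacency): G, A

Answer: G A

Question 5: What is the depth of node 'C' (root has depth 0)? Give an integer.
Answer: 2

Derivation:
Path from root to C: E -> F -> C
Depth = number of edges = 2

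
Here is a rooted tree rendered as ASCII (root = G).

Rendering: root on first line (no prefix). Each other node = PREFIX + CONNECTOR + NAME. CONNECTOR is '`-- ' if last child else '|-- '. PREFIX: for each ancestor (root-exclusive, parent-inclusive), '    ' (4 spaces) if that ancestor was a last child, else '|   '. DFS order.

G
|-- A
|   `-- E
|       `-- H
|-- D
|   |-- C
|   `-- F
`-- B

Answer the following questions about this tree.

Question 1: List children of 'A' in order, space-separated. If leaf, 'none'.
Node A's children (from adjacency): E

Answer: E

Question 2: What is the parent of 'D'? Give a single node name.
Scan adjacency: D appears as child of G

Answer: G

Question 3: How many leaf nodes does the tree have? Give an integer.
Answer: 4

Derivation:
Leaves (nodes with no children): B, C, F, H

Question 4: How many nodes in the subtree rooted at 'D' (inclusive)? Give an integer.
Answer: 3

Derivation:
Subtree rooted at D contains: C, D, F
Count = 3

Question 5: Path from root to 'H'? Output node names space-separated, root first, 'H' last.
Walk down from root: G -> A -> E -> H

Answer: G A E H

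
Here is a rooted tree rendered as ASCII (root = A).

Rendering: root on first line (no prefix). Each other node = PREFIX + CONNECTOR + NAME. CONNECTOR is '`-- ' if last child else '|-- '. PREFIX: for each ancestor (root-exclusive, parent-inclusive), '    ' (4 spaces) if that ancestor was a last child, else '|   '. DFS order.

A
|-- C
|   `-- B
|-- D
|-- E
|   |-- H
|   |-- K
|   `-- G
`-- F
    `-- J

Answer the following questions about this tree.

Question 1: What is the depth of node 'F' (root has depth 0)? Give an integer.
Path from root to F: A -> F
Depth = number of edges = 1

Answer: 1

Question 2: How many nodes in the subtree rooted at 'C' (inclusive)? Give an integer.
Answer: 2

Derivation:
Subtree rooted at C contains: B, C
Count = 2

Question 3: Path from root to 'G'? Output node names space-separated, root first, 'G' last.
Answer: A E G

Derivation:
Walk down from root: A -> E -> G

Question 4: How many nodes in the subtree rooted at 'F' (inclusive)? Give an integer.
Answer: 2

Derivation:
Subtree rooted at F contains: F, J
Count = 2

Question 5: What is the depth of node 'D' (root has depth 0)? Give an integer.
Path from root to D: A -> D
Depth = number of edges = 1

Answer: 1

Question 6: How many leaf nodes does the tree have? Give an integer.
Answer: 6

Derivation:
Leaves (nodes with no children): B, D, G, H, J, K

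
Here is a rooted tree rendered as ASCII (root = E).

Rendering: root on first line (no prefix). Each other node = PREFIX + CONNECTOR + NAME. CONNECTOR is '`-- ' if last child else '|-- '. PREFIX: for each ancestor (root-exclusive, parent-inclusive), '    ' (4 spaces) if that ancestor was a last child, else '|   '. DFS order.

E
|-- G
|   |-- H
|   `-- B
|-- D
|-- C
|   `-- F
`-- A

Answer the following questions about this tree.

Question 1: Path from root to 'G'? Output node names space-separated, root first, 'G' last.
Walk down from root: E -> G

Answer: E G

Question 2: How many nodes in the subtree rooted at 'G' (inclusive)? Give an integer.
Subtree rooted at G contains: B, G, H
Count = 3

Answer: 3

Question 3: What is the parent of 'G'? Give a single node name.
Answer: E

Derivation:
Scan adjacency: G appears as child of E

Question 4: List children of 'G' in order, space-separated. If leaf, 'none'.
Node G's children (from adjacency): H, B

Answer: H B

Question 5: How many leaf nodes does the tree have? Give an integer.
Leaves (nodes with no children): A, B, D, F, H

Answer: 5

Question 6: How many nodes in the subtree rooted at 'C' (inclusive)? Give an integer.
Answer: 2

Derivation:
Subtree rooted at C contains: C, F
Count = 2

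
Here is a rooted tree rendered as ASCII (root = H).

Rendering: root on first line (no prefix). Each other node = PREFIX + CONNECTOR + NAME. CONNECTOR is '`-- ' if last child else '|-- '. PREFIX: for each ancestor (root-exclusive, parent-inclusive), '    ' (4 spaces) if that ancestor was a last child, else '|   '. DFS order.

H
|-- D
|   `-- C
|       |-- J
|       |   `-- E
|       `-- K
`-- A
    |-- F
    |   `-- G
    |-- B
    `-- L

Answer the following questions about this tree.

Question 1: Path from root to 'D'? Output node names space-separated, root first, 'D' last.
Walk down from root: H -> D

Answer: H D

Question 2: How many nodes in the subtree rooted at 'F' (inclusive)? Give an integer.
Answer: 2

Derivation:
Subtree rooted at F contains: F, G
Count = 2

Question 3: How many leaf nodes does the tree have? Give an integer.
Leaves (nodes with no children): B, E, G, K, L

Answer: 5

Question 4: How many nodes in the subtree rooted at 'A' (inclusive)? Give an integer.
Answer: 5

Derivation:
Subtree rooted at A contains: A, B, F, G, L
Count = 5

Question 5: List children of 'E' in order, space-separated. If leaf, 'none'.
Answer: none

Derivation:
Node E's children (from adjacency): (leaf)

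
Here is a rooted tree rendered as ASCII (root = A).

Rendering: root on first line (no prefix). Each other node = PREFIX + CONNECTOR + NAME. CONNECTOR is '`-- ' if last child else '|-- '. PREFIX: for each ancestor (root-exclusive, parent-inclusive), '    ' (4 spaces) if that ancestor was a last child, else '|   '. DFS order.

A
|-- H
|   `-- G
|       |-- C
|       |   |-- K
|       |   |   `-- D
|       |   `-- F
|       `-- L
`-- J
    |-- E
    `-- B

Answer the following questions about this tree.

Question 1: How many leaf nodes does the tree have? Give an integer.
Leaves (nodes with no children): B, D, E, F, L

Answer: 5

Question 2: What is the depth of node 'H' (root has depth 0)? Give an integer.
Path from root to H: A -> H
Depth = number of edges = 1

Answer: 1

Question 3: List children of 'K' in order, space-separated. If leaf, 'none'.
Node K's children (from adjacency): D

Answer: D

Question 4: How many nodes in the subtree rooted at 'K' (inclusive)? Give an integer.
Answer: 2

Derivation:
Subtree rooted at K contains: D, K
Count = 2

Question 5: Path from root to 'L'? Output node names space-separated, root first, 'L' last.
Walk down from root: A -> H -> G -> L

Answer: A H G L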